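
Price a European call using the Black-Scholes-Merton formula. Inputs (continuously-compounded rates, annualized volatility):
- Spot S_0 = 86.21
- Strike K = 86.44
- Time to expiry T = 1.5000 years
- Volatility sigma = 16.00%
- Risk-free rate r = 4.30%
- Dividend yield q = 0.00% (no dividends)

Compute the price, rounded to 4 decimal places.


Answer: Price = 9.4329

Derivation:
d1 = (ln(S/K) + (r - q + 0.5*sigma^2) * T) / (sigma * sqrt(T)) = 0.41353331
d2 = d1 - sigma * sqrt(T) = 0.21757413
exp(-rT) = 0.93753611; exp(-qT) = 1.00000000
C = S_0 * exp(-qT) * N(d1) - K * exp(-rT) * N(d2)
N(d1) = 0.66039204; N(d2) = 0.58611953
C = 86.2100 * 1.00000000 * 0.66039204 - 86.4400 * 0.93753611 * 0.58611953 = 9.4329


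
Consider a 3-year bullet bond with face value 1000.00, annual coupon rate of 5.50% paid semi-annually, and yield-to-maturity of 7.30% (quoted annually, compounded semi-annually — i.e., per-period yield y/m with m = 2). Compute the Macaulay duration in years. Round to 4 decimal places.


Coupon per period c = face * coupon_rate / m = 27.500000
Periods per year m = 2; per-period yield y/m = 0.036500
Number of cashflows N = 6
Cashflows (t years, CF_t, discount factor 1/(1+y/m)^(m*t), PV):
  t = 0.5000: CF_t = 27.500000, DF = 0.964785, PV = 26.531597
  t = 1.0000: CF_t = 27.500000, DF = 0.930811, PV = 25.597295
  t = 1.5000: CF_t = 27.500000, DF = 0.898033, PV = 24.695895
  t = 2.0000: CF_t = 27.500000, DF = 0.866409, PV = 23.826238
  t = 2.5000: CF_t = 27.500000, DF = 0.835898, PV = 22.987205
  t = 3.0000: CF_t = 1027.500000, DF = 0.806462, PV = 828.640188
Price P = sum_t PV_t = 952.278417
Macaulay numerator sum_t t * PV_t:
  t * PV_t at t = 0.5000: 13.265798
  t * PV_t at t = 1.0000: 25.597295
  t * PV_t at t = 1.5000: 37.043843
  t * PV_t at t = 2.0000: 47.652475
  t * PV_t at t = 2.5000: 57.468012
  t * PV_t at t = 3.0000: 2485.920563
Macaulay duration D = (sum_t t * PV_t) / P = 2666.947986 / 952.278417 = 2.800597

Answer: Macaulay duration = 2.8006 years


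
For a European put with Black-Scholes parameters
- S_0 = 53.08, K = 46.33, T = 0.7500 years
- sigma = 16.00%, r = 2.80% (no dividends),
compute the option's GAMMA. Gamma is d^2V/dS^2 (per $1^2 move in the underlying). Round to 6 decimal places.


d1 = 1.2024077852; d2 = 1.0638437206
phi(d1) = 0.1936252335; exp(-qT) = 1.0000000000; exp(-rT) = 0.9792189646
Gamma = exp(-qT) * phi(d1) / (S * sigma * sqrt(T)) = 1.0000000000 * 0.1936252335 / (53.0800 * 0.1600 * 0.8660254038) = 0.026326

Answer: Gamma = 0.026326


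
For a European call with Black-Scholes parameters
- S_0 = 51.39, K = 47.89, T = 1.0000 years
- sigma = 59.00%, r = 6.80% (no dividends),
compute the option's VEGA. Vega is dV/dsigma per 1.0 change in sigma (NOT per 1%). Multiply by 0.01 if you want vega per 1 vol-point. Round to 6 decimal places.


Answer: Vega = 17.817064

Derivation:
d1 = 0.5298082825; d2 = -0.0601917175
phi(d1) = 0.3467029418; exp(-qT) = 1.0000000000; exp(-rT) = 0.9342604736
Vega = S * exp(-qT) * phi(d1) * sqrt(T) = 51.3900 * 1.0000000000 * 0.3467029418 * 1.0000000000 = 17.817064


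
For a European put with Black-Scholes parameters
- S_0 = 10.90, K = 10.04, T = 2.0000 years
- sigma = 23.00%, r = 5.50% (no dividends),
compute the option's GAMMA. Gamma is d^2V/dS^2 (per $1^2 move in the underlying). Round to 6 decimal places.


d1 = 0.7534858380; d2 = 0.4282167187
phi(d1) = 0.3003493484; exp(-qT) = 1.0000000000; exp(-rT) = 0.8958341353
Gamma = exp(-qT) * phi(d1) / (S * sigma * sqrt(T)) = 1.0000000000 * 0.3003493484 / (10.9000 * 0.2300 * 1.4142135624) = 0.084714

Answer: Gamma = 0.084714


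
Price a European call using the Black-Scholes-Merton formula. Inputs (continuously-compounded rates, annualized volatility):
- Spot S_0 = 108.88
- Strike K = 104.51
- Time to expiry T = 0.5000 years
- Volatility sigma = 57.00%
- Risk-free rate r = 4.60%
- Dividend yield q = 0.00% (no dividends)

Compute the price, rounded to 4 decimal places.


Answer: Price = 20.4327

Derivation:
d1 = (ln(S/K) + (r - q + 0.5*sigma^2) * T) / (sigma * sqrt(T)) = 0.36022401
d2 = d1 - sigma * sqrt(T) = -0.04282686
exp(-rT) = 0.97726248; exp(-qT) = 1.00000000
C = S_0 * exp(-qT) * N(d1) - K * exp(-rT) * N(d2)
N(d1) = 0.64066019; N(d2) = 0.48291978
C = 108.8800 * 1.00000000 * 0.64066019 - 104.5100 * 0.97726248 * 0.48291978 = 20.4327


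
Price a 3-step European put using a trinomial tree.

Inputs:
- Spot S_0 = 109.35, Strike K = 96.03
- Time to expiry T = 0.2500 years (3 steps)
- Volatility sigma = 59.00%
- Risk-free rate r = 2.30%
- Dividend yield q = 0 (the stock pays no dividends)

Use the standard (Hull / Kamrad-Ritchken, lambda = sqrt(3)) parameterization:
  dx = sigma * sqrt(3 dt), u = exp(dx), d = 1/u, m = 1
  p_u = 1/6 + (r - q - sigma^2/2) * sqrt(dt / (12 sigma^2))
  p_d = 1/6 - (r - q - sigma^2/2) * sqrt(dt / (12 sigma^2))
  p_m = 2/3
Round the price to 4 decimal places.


Answer: Price = V(0,0) = 6.6919

Derivation:
dt = T/N = 0.083333; dx = sigma*sqrt(3*dt) = 0.295000
u = exp(dx) = 1.343126; d = 1/u = 0.744532
p_u = 0.145332, p_m = 0.666667, p_d = 0.188001
Discount per step: exp(-r*dt) = 0.998085
Stock lattice S(k, j) with j the centered position index:
  k=0: S(0,+0) = 109.3500
  k=1: S(1,-1) = 81.4145; S(1,+0) = 109.3500; S(1,+1) = 146.8709
  k=2: S(2,-2) = 60.6157; S(2,-1) = 81.4145; S(2,+0) = 109.3500; S(2,+1) = 146.8709; S(2,+2) = 197.2661
  k=3: S(3,-3) = 45.1303; S(3,-2) = 60.6157; S(3,-1) = 81.4145; S(3,+0) = 109.3500; S(3,+1) = 146.8709; S(3,+2) = 197.2661; S(3,+3) = 264.9533
Terminal payoffs V(N, j) = max(K - S_T, 0):
  V(3,-3) = 50.899705; V(3,-2) = 35.414311; V(3,-1) = 14.615471; V(3,+0) = 0.000000; V(3,+1) = 0.000000; V(3,+2) = 0.000000; V(3,+3) = 0.000000
Backward induction: V(k, j) = exp(-r*dt) * [p_u * V(k+1, j+1) + p_m * V(k+1, j) + p_d * V(k+1, j-1)]
  V(2,-2) = exp(-r*dt) * [p_u*14.615471 + p_m*35.414311 + p_d*50.899705] = 35.235253
  V(2,-1) = exp(-r*dt) * [p_u*0.000000 + p_m*14.615471 + p_d*35.414311] = 16.370182
  V(2,+0) = exp(-r*dt) * [p_u*0.000000 + p_m*0.000000 + p_d*14.615471] = 2.742468
  V(2,+1) = exp(-r*dt) * [p_u*0.000000 + p_m*0.000000 + p_d*0.000000] = 0.000000
  V(2,+2) = exp(-r*dt) * [p_u*0.000000 + p_m*0.000000 + p_d*0.000000] = 0.000000
  V(1,-1) = exp(-r*dt) * [p_u*2.742468 + p_m*16.370182 + p_d*35.235253] = 17.901955
  V(1,+0) = exp(-r*dt) * [p_u*0.000000 + p_m*2.742468 + p_d*16.370182] = 4.896535
  V(1,+1) = exp(-r*dt) * [p_u*0.000000 + p_m*0.000000 + p_d*2.742468] = 0.514601
  V(0,+0) = exp(-r*dt) * [p_u*0.514601 + p_m*4.896535 + p_d*17.901955] = 6.691899


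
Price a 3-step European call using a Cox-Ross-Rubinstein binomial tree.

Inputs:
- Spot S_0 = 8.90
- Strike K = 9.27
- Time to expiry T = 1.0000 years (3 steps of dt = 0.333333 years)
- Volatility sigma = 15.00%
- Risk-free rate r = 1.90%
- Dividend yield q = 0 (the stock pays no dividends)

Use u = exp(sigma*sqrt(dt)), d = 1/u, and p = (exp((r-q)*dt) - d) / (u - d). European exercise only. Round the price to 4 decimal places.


dt = T/N = 0.333333
u = exp(sigma*sqrt(dt)) = 1.090463; d = 1/u = 0.917042
p = (exp((r-q)*dt) - d) / (u - d) = 0.514999
Discount per step: exp(-r*dt) = 0.993687
Stock lattice S(k, i) with i counting down-moves:
  k=0: S(0,0) = 8.9000
  k=1: S(1,0) = 9.7051; S(1,1) = 8.1617
  k=2: S(2,0) = 10.5831; S(2,1) = 8.9000; S(2,2) = 7.4846
  k=3: S(3,0) = 11.5405; S(3,1) = 9.7051; S(3,2) = 8.1617; S(3,3) = 6.8637
Terminal payoffs V(N, i) = max(S_T - K, 0):
  V(3,0) = 2.270457; V(3,1) = 0.435122; V(3,2) = 0.000000; V(3,3) = 0.000000
Backward induction: V(k, i) = exp(-r*dt) * [p * V(k+1, i) + (1-p) * V(k+1, i+1)].
  V(2,0) = exp(-r*dt) * [p*2.270457 + (1-p)*0.435122] = 1.371603
  V(2,1) = exp(-r*dt) * [p*0.435122 + (1-p)*0.000000] = 0.222673
  V(2,2) = exp(-r*dt) * [p*0.000000 + (1-p)*0.000000] = 0.000000
  V(1,0) = exp(-r*dt) * [p*1.371603 + (1-p)*0.222673] = 0.809229
  V(1,1) = exp(-r*dt) * [p*0.222673 + (1-p)*0.000000] = 0.113952
  V(0,0) = exp(-r*dt) * [p*0.809229 + (1-p)*0.113952] = 0.469039

Answer: Price = V(0,0) = 0.4690


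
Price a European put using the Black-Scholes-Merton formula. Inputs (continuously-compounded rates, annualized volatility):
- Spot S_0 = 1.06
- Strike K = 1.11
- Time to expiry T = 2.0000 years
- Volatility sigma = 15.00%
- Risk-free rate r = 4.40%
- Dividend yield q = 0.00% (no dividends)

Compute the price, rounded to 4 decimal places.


d1 = (ln(S/K) + (r - q + 0.5*sigma^2) * T) / (sigma * sqrt(T)) = 0.30362643
d2 = d1 - sigma * sqrt(T) = 0.09149440
exp(-rT) = 0.91576088; exp(-qT) = 1.00000000
P = K * exp(-rT) * N(-d2) - S_0 * exp(-qT) * N(-d1)
N(-d1) = 0.38070626; N(-d2) = 0.46354988
P = 1.1100 * 0.91576088 * 0.46354988 - 1.0600 * 1.00000000 * 0.38070626 = 0.0676

Answer: Price = 0.0676


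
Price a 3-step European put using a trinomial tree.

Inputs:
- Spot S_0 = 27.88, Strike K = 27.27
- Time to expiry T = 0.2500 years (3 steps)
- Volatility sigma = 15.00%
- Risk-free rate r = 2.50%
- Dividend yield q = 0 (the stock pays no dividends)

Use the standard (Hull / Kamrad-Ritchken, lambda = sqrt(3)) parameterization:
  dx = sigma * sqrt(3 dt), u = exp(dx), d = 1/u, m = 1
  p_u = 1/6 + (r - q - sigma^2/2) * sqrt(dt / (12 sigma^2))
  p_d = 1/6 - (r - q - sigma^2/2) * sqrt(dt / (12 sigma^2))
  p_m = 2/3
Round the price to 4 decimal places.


dt = T/N = 0.083333; dx = sigma*sqrt(3*dt) = 0.075000
u = exp(dx) = 1.077884; d = 1/u = 0.927743
p_u = 0.174306, p_m = 0.666667, p_d = 0.159028
Discount per step: exp(-r*dt) = 0.997919
Stock lattice S(k, j) with j the centered position index:
  k=0: S(0,+0) = 27.8800
  k=1: S(1,-1) = 25.8655; S(1,+0) = 27.8800; S(1,+1) = 30.0514
  k=2: S(2,-2) = 23.9965; S(2,-1) = 25.8655; S(2,+0) = 27.8800; S(2,+1) = 30.0514; S(2,+2) = 32.3919
  k=3: S(3,-3) = 22.2626; S(3,-2) = 23.9965; S(3,-1) = 25.8655; S(3,+0) = 27.8800; S(3,+1) = 30.0514; S(3,+2) = 32.3919; S(3,+3) = 34.9148
Terminal payoffs V(N, j) = max(K - S_T, 0):
  V(3,-3) = 5.007368; V(3,-2) = 3.273462; V(3,-1) = 1.404512; V(3,+0) = 0.000000; V(3,+1) = 0.000000; V(3,+2) = 0.000000; V(3,+3) = 0.000000
Backward induction: V(k, j) = exp(-r*dt) * [p_u * V(k+1, j+1) + p_m * V(k+1, j) + p_d * V(k+1, j-1)]
  V(2,-2) = exp(-r*dt) * [p_u*1.404512 + p_m*3.273462 + p_d*5.007368] = 3.216724
  V(2,-1) = exp(-r*dt) * [p_u*0.000000 + p_m*1.404512 + p_d*3.273462] = 1.453880
  V(2,+0) = exp(-r*dt) * [p_u*0.000000 + p_m*0.000000 + p_d*1.404512] = 0.222892
  V(2,+1) = exp(-r*dt) * [p_u*0.000000 + p_m*0.000000 + p_d*0.000000] = 0.000000
  V(2,+2) = exp(-r*dt) * [p_u*0.000000 + p_m*0.000000 + p_d*0.000000] = 0.000000
  V(1,-1) = exp(-r*dt) * [p_u*0.222892 + p_m*1.453880 + p_d*3.216724] = 1.516491
  V(1,+0) = exp(-r*dt) * [p_u*0.000000 + p_m*0.222892 + p_d*1.453880] = 0.379011
  V(1,+1) = exp(-r*dt) * [p_u*0.000000 + p_m*0.000000 + p_d*0.222892] = 0.035372
  V(0,+0) = exp(-r*dt) * [p_u*0.035372 + p_m*0.379011 + p_d*1.516491] = 0.498963

Answer: Price = V(0,0) = 0.4990


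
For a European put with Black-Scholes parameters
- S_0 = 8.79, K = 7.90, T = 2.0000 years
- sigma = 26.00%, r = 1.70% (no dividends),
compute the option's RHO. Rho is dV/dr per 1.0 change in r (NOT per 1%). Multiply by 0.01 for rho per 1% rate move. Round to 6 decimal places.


Answer: Rho = -6.431763

Derivation:
d1 = 0.5666426088; d2 = 0.1989470826
phi(d1) = 0.3397720062; exp(-qT) = 1.0000000000; exp(-rT) = 0.9665715046
N(-d2) = 0.4211520695
Rho = -K*T*exp(-rT)*N(-d2) = -7.9000 * 2.0000 * 0.9665715046 * 0.4211520695 = -6.431763


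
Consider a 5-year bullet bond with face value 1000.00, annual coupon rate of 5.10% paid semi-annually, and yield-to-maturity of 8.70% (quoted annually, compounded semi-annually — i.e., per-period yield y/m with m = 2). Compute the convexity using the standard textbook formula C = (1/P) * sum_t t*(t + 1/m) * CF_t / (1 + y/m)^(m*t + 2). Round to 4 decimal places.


Answer: Convexity = 21.4325

Derivation:
Coupon per period c = face * coupon_rate / m = 25.500000
Periods per year m = 2; per-period yield y/m = 0.043500
Number of cashflows N = 10
Cashflows (t years, CF_t, discount factor 1/(1+y/m)^(m*t), PV):
  t = 0.5000: CF_t = 25.500000, DF = 0.958313, PV = 24.436991
  t = 1.0000: CF_t = 25.500000, DF = 0.918365, PV = 23.418295
  t = 1.5000: CF_t = 25.500000, DF = 0.880081, PV = 22.442065
  t = 2.0000: CF_t = 25.500000, DF = 0.843393, PV = 21.506531
  t = 2.5000: CF_t = 25.500000, DF = 0.808235, PV = 20.609996
  t = 3.0000: CF_t = 25.500000, DF = 0.774543, PV = 19.750835
  t = 3.5000: CF_t = 25.500000, DF = 0.742254, PV = 18.927489
  t = 4.0000: CF_t = 25.500000, DF = 0.711312, PV = 18.138466
  t = 4.5000: CF_t = 25.500000, DF = 0.681660, PV = 17.382334
  t = 5.0000: CF_t = 1025.500000, DF = 0.653244, PV = 669.901778
Price P = sum_t PV_t = 856.514781
Convexity numerator sum_t t*(t + 1/m) * CF_t / (1+y/m)^(m*t + 2):
  t = 0.5000: term = 11.221033
  t = 1.0000: term = 32.259797
  t = 1.5000: term = 61.829989
  t = 2.0000: term = 98.754175
  t = 2.5000: term = 141.956169
  t = 3.0000: term = 190.453892
  t = 3.5000: term = 243.352681
  t = 4.0000: term = 299.839021
  t = 4.5000: term = 359.174678
  t = 5.0000: term = 16918.385547
Convexity = (1/P) * sum = 18357.226981 / 856.514781 = 21.432470


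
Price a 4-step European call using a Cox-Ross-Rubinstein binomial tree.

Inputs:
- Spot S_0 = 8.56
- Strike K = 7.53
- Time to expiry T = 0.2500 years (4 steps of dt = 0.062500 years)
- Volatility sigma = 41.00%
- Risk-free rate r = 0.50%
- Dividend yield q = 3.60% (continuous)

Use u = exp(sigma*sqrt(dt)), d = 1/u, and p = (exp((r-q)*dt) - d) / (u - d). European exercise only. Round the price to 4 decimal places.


dt = T/N = 0.062500
u = exp(sigma*sqrt(dt)) = 1.107937; d = 1/u = 0.902578
p = (exp((r-q)*dt) - d) / (u - d) = 0.464972
Discount per step: exp(-r*dt) = 0.999688
Stock lattice S(k, i) with i counting down-moves:
  k=0: S(0,0) = 8.5600
  k=1: S(1,0) = 9.4839; S(1,1) = 7.7261
  k=2: S(2,0) = 10.5076; S(2,1) = 8.5600; S(2,2) = 6.9734
  k=3: S(3,0) = 11.6418; S(3,1) = 9.4839; S(3,2) = 7.7261; S(3,3) = 6.2940
  k=4: S(4,0) = 12.8984; S(4,1) = 10.5076; S(4,2) = 8.5600; S(4,3) = 6.9734; S(4,4) = 5.6808
Terminal payoffs V(N, i) = max(S_T - K, 0):
  V(4,0) = 5.368360; V(4,1) = 2.977615; V(4,2) = 1.030000; V(4,3) = 0.000000; V(4,4) = 0.000000
Backward induction: V(k, i) = exp(-r*dt) * [p * V(k+1, i) + (1-p) * V(k+1, i+1)].
  V(3,0) = exp(-r*dt) * [p*5.368360 + (1-p)*2.977615] = 4.087966
  V(3,1) = exp(-r*dt) * [p*2.977615 + (1-p)*1.030000] = 1.934981
  V(3,2) = exp(-r*dt) * [p*1.030000 + (1-p)*0.000000] = 0.478771
  V(3,3) = exp(-r*dt) * [p*0.000000 + (1-p)*0.000000] = 0.000000
  V(2,0) = exp(-r*dt) * [p*4.087966 + (1-p)*1.934981] = 2.935141
  V(2,1) = exp(-r*dt) * [p*1.934981 + (1-p)*0.478771] = 1.155507
  V(2,2) = exp(-r*dt) * [p*0.478771 + (1-p)*0.000000] = 0.222546
  V(1,0) = exp(-r*dt) * [p*2.935141 + (1-p)*1.155507] = 1.982367
  V(1,1) = exp(-r*dt) * [p*1.155507 + (1-p)*0.222546] = 0.656141
  V(0,0) = exp(-r*dt) * [p*1.982367 + (1-p)*0.656141] = 1.272401

Answer: Price = V(0,0) = 1.2724


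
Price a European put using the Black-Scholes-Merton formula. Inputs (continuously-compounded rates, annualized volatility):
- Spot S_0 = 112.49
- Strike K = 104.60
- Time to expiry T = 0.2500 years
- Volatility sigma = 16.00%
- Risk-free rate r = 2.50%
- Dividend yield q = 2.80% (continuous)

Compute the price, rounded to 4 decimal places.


Answer: Price = 0.8659

Derivation:
d1 = (ln(S/K) + (r - q + 0.5*sigma^2) * T) / (sigma * sqrt(T)) = 0.93963471
d2 = d1 - sigma * sqrt(T) = 0.85963471
exp(-rT) = 0.99376949; exp(-qT) = 0.99302444
P = K * exp(-rT) * N(-d2) - S_0 * exp(-qT) * N(-d1)
N(-d1) = 0.17370248; N(-d2) = 0.19499522
P = 104.6000 * 0.99376949 * 0.19499522 - 112.4900 * 0.99302444 * 0.17370248 = 0.8659


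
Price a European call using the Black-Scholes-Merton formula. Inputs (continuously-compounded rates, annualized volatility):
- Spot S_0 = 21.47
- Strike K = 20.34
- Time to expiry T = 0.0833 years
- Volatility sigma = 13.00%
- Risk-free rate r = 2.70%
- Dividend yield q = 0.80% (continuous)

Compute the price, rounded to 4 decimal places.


Answer: Price = 1.1852

Derivation:
d1 = (ln(S/K) + (r - q + 0.5*sigma^2) * T) / (sigma * sqrt(T)) = 1.50195666
d2 = d1 - sigma * sqrt(T) = 1.46443640
exp(-rT) = 0.99775343; exp(-qT) = 0.99933382
C = S_0 * exp(-qT) * N(d1) - K * exp(-rT) * N(d2)
N(d1) = 0.93344585; N(d2) = 0.92846263
C = 21.4700 * 0.99933382 * 0.93344585 - 20.3400 * 0.99775343 * 0.92846263 = 1.1852


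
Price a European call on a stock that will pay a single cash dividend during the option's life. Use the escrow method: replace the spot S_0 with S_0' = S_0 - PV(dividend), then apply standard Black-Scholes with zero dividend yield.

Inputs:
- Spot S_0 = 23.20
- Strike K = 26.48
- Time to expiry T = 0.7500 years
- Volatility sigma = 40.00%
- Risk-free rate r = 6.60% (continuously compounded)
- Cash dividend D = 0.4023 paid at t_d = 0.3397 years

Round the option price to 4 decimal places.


Answer: Price = 2.2382

Derivation:
PV(D) = D * exp(-r * t_d) = 0.4023 * 0.97782926 = 0.39338071
S_0' = S_0 - PV(D) = 23.2000 - 0.39338071 = 22.80661929
d1 = (ln(S_0'/K) + (r + sigma^2/2)*T) / (sigma*sqrt(T)) = -0.11500505
d2 = d1 - sigma*sqrt(T) = -0.46141521
exp(-rT) = 0.95170516
N(d1) = 0.45422056; N(d2) = 0.32225037
C = S_0' * N(d1) - K * exp(-rT) * N(d2) = 22.80661929 * 0.45422056 - 26.4800 * 0.95170516 * 0.32225037 = 2.2382


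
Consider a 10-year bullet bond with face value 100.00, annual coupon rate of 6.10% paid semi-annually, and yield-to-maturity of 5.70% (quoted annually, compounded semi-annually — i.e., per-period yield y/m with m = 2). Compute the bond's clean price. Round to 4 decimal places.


Coupon per period c = face * coupon_rate / m = 3.050000
Periods per year m = 2; per-period yield y/m = 0.028500
Number of cashflows N = 20
Cashflows (t years, CF_t, discount factor 1/(1+y/m)^(m*t), PV):
  t = 0.5000: CF_t = 3.050000, DF = 0.972290, PV = 2.965484
  t = 1.0000: CF_t = 3.050000, DF = 0.945347, PV = 2.883309
  t = 1.5000: CF_t = 3.050000, DF = 0.919152, PV = 2.803412
  t = 2.0000: CF_t = 3.050000, DF = 0.893682, PV = 2.725729
  t = 2.5000: CF_t = 3.050000, DF = 0.868917, PV = 2.650198
  t = 3.0000: CF_t = 3.050000, DF = 0.844840, PV = 2.576761
  t = 3.5000: CF_t = 3.050000, DF = 0.821429, PV = 2.505358
  t = 4.0000: CF_t = 3.050000, DF = 0.798667, PV = 2.435934
  t = 4.5000: CF_t = 3.050000, DF = 0.776536, PV = 2.368433
  t = 5.0000: CF_t = 3.050000, DF = 0.755018, PV = 2.302803
  t = 5.5000: CF_t = 3.050000, DF = 0.734096, PV = 2.238992
  t = 6.0000: CF_t = 3.050000, DF = 0.713754, PV = 2.176949
  t = 6.5000: CF_t = 3.050000, DF = 0.693976, PV = 2.116625
  t = 7.0000: CF_t = 3.050000, DF = 0.674745, PV = 2.057973
  t = 7.5000: CF_t = 3.050000, DF = 0.656048, PV = 2.000946
  t = 8.0000: CF_t = 3.050000, DF = 0.637869, PV = 1.945499
  t = 8.5000: CF_t = 3.050000, DF = 0.620193, PV = 1.891589
  t = 9.0000: CF_t = 3.050000, DF = 0.603007, PV = 1.839173
  t = 9.5000: CF_t = 3.050000, DF = 0.586298, PV = 1.788209
  t = 10.0000: CF_t = 103.050000, DF = 0.570051, PV = 58.743805
Price P = sum_t PV_t = 103.017183

Answer: Price = 103.0172


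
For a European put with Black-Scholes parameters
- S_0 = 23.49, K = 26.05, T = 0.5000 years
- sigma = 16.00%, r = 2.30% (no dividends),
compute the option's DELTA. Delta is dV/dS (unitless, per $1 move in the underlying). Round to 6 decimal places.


d1 = -0.7561001730; d2 = -0.8692372579
phi(d1) = 0.2997572589; exp(-qT) = 1.0000000000; exp(-rT) = 0.9885658722
N(-d1) = 0.7752054309
Delta = -exp(-qT) * N(-d1) = -1.0000000000 * 0.7752054309 = -0.775205

Answer: Delta = -0.775205


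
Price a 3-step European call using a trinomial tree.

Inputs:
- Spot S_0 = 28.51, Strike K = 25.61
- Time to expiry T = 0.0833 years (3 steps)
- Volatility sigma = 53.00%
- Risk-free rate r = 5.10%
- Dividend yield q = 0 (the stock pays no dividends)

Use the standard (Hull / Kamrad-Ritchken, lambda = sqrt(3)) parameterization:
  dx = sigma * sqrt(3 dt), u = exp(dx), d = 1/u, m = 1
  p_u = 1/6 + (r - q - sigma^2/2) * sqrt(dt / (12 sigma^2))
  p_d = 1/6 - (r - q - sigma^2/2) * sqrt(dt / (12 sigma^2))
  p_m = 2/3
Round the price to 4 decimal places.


dt = T/N = 0.027767; dx = sigma*sqrt(3*dt) = 0.152967
u = exp(dx) = 1.165287; d = 1/u = 0.858158
p_u = 0.158548, p_m = 0.666667, p_d = 0.174785
Discount per step: exp(-r*dt) = 0.998585
Stock lattice S(k, j) with j the centered position index:
  k=0: S(0,+0) = 28.5100
  k=1: S(1,-1) = 24.4661; S(1,+0) = 28.5100; S(1,+1) = 33.2223
  k=2: S(2,-2) = 20.9958; S(2,-1) = 24.4661; S(2,+0) = 28.5100; S(2,+1) = 33.2223; S(2,+2) = 38.7135
  k=3: S(3,-3) = 18.0177; S(3,-2) = 20.9958; S(3,-1) = 24.4661; S(3,+0) = 28.5100; S(3,+1) = 33.2223; S(3,+2) = 38.7135; S(3,+3) = 45.1124
Terminal payoffs V(N, j) = max(S_T - K, 0):
  V(3,-3) = 0.000000; V(3,-2) = 0.000000; V(3,-1) = 0.000000; V(3,+0) = 2.900000; V(3,+1) = 7.612326; V(3,+2) = 13.103537; V(3,+3) = 19.502373
Backward induction: V(k, j) = exp(-r*dt) * [p_u * V(k+1, j+1) + p_m * V(k+1, j) + p_d * V(k+1, j-1)]
  V(2,-2) = exp(-r*dt) * [p_u*0.000000 + p_m*0.000000 + p_d*0.000000] = 0.000000
  V(2,-1) = exp(-r*dt) * [p_u*2.900000 + p_m*0.000000 + p_d*0.000000] = 0.459139
  V(2,+0) = exp(-r*dt) * [p_u*7.612326 + p_m*2.900000 + p_d*0.000000] = 3.135810
  V(2,+1) = exp(-r*dt) * [p_u*13.103537 + p_m*7.612326 + p_d*2.900000] = 7.648464
  V(2,+2) = exp(-r*dt) * [p_u*19.502373 + p_m*13.103537 + p_d*7.612326] = 13.139659
  V(1,-1) = exp(-r*dt) * [p_u*3.135810 + p_m*0.459139 + p_d*0.000000] = 0.802133
  V(1,+0) = exp(-r*dt) * [p_u*7.648464 + p_m*3.135810 + p_d*0.459139] = 3.378653
  V(1,+1) = exp(-r*dt) * [p_u*13.139659 + p_m*7.648464 + p_d*3.135810] = 7.719399
  V(0,+0) = exp(-r*dt) * [p_u*7.719399 + p_m*3.378653 + p_d*0.802133] = 3.611415

Answer: Price = V(0,0) = 3.6114


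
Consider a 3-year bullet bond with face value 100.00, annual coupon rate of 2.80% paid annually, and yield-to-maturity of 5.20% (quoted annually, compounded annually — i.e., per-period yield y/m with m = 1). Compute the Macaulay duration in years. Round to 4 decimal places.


Answer: Macaulay duration = 2.9160 years

Derivation:
Coupon per period c = face * coupon_rate / m = 2.800000
Periods per year m = 1; per-period yield y/m = 0.052000
Number of cashflows N = 3
Cashflows (t years, CF_t, discount factor 1/(1+y/m)^(m*t), PV):
  t = 1.0000: CF_t = 2.800000, DF = 0.950570, PV = 2.661597
  t = 2.0000: CF_t = 2.800000, DF = 0.903584, PV = 2.530035
  t = 3.0000: CF_t = 102.800000, DF = 0.858920, PV = 88.296989
Price P = sum_t PV_t = 93.488621
Macaulay numerator sum_t t * PV_t:
  t * PV_t at t = 1.0000: 2.661597
  t * PV_t at t = 2.0000: 5.060070
  t * PV_t at t = 3.0000: 264.890968
Macaulay duration D = (sum_t t * PV_t) / P = 272.612635 / 93.488621 = 2.915998


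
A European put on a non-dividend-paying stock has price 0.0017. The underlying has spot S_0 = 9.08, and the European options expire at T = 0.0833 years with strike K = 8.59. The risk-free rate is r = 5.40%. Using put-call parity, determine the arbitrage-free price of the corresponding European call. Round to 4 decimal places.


Answer: Call price = 0.5303

Derivation:
Put-call parity: C - P = S_0 * exp(-qT) - K * exp(-rT).
S_0 * exp(-qT) = 9.0800 * 1.00000000 = 9.08000000
K * exp(-rT) = 8.5900 * 0.99551190 = 8.55144724
C = P + S*exp(-qT) - K*exp(-rT)
C = 0.0017 + 9.08000000 - 8.55144724 = 0.5303


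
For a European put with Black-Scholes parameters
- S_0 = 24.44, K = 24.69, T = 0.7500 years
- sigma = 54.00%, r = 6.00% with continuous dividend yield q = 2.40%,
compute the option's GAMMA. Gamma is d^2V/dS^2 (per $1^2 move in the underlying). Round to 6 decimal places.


Answer: Gamma = 0.033057

Derivation:
d1 = 0.2697996960; d2 = -0.1978540221
phi(d1) = 0.3846834575; exp(-qT) = 0.9821610324; exp(-rT) = 0.9559974818
Gamma = exp(-qT) * phi(d1) / (S * sigma * sqrt(T)) = 0.9821610324 * 0.3846834575 / (24.4400 * 0.5400 * 0.8660254038) = 0.033057


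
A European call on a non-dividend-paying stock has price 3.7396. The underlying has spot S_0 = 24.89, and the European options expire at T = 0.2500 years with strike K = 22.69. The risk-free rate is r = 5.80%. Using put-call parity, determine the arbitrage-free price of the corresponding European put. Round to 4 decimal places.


Answer: Put price = 1.2130

Derivation:
Put-call parity: C - P = S_0 * exp(-qT) - K * exp(-rT).
S_0 * exp(-qT) = 24.8900 * 1.00000000 = 24.89000000
K * exp(-rT) = 22.6900 * 0.98560462 = 22.36336880
P = C - S*exp(-qT) + K*exp(-rT)
P = 3.7396 - 24.89000000 + 22.36336880 = 1.2130


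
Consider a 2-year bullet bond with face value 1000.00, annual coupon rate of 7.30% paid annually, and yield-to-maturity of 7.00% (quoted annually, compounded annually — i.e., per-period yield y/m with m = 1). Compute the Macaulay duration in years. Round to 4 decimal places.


Coupon per period c = face * coupon_rate / m = 73.000000
Periods per year m = 1; per-period yield y/m = 0.070000
Number of cashflows N = 2
Cashflows (t years, CF_t, discount factor 1/(1+y/m)^(m*t), PV):
  t = 1.0000: CF_t = 73.000000, DF = 0.934579, PV = 68.224299
  t = 2.0000: CF_t = 1073.000000, DF = 0.873439, PV = 937.199755
Price P = sum_t PV_t = 1005.424055
Macaulay numerator sum_t t * PV_t:
  t * PV_t at t = 1.0000: 68.224299
  t * PV_t at t = 2.0000: 1874.399511
Macaulay duration D = (sum_t t * PV_t) / P = 1942.623810 / 1005.424055 = 1.932144

Answer: Macaulay duration = 1.9321 years


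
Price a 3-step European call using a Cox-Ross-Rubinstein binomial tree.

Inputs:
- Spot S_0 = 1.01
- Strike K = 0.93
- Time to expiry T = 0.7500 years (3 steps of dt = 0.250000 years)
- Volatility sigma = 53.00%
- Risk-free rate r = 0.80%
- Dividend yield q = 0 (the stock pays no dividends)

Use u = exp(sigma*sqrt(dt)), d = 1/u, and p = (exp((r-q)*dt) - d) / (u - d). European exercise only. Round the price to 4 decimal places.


dt = T/N = 0.250000
u = exp(sigma*sqrt(dt)) = 1.303431; d = 1/u = 0.767206
p = (exp((r-q)*dt) - d) / (u - d) = 0.437869
Discount per step: exp(-r*dt) = 0.998002
Stock lattice S(k, i) with i counting down-moves:
  k=0: S(0,0) = 1.0100
  k=1: S(1,0) = 1.3165; S(1,1) = 0.7749
  k=2: S(2,0) = 1.7159; S(2,1) = 1.0100; S(2,2) = 0.5945
  k=3: S(3,0) = 2.2366; S(3,1) = 1.3165; S(3,2) = 0.7749; S(3,3) = 0.4561
Terminal payoffs V(N, i) = max(S_T - K, 0):
  V(3,0) = 1.306585; V(3,1) = 0.386465; V(3,2) = 0.000000; V(3,3) = 0.000000
Backward induction: V(k, i) = exp(-r*dt) * [p * V(k+1, i) + (1-p) * V(k+1, i+1)].
  V(2,0) = exp(-r*dt) * [p*1.306585 + (1-p)*0.386465] = 0.787780
  V(2,1) = exp(-r*dt) * [p*0.386465 + (1-p)*0.000000] = 0.168883
  V(2,2) = exp(-r*dt) * [p*0.000000 + (1-p)*0.000000] = 0.000000
  V(1,0) = exp(-r*dt) * [p*0.787780 + (1-p)*0.168883] = 0.438999
  V(1,1) = exp(-r*dt) * [p*0.168883 + (1-p)*0.000000] = 0.073801
  V(0,0) = exp(-r*dt) * [p*0.438999 + (1-p)*0.073801] = 0.233243

Answer: Price = V(0,0) = 0.2332


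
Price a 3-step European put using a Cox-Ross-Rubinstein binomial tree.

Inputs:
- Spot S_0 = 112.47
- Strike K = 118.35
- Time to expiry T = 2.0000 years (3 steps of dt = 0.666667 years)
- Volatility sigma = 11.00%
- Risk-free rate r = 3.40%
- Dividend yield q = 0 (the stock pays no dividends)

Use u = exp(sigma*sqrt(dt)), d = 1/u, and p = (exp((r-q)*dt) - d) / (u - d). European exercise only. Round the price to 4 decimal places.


Answer: Price = V(0,0) = 5.9793

Derivation:
dt = T/N = 0.666667
u = exp(sigma*sqrt(dt)) = 1.093971; d = 1/u = 0.914101
p = (exp((r-q)*dt) - d) / (u - d) = 0.605017
Discount per step: exp(-r*dt) = 0.977588
Stock lattice S(k, i) with i counting down-moves:
  k=0: S(0,0) = 112.4700
  k=1: S(1,0) = 123.0390; S(1,1) = 102.8089
  k=2: S(2,0) = 134.6011; S(2,1) = 112.4700; S(2,2) = 93.9777
  k=3: S(3,0) = 147.2498; S(3,1) = 123.0390; S(3,2) = 102.8089; S(3,3) = 85.9051
Terminal payoffs V(N, i) = max(K - S_T, 0):
  V(3,0) = 0.000000; V(3,1) = 0.000000; V(3,2) = 15.541103; V(3,3) = 32.444947
Backward induction: V(k, i) = exp(-r*dt) * [p * V(k+1, i) + (1-p) * V(k+1, i+1)].
  V(2,0) = exp(-r*dt) * [p*0.000000 + (1-p)*0.000000] = 0.000000
  V(2,1) = exp(-r*dt) * [p*0.000000 + (1-p)*15.541103] = 6.000901
  V(2,2) = exp(-r*dt) * [p*15.541103 + (1-p)*32.444947] = 21.719898
  V(1,0) = exp(-r*dt) * [p*0.000000 + (1-p)*6.000901] = 2.317133
  V(1,1) = exp(-r*dt) * [p*6.000901 + (1-p)*21.719898] = 11.936001
  V(0,0) = exp(-r*dt) * [p*2.317133 + (1-p)*11.936001] = 5.979345


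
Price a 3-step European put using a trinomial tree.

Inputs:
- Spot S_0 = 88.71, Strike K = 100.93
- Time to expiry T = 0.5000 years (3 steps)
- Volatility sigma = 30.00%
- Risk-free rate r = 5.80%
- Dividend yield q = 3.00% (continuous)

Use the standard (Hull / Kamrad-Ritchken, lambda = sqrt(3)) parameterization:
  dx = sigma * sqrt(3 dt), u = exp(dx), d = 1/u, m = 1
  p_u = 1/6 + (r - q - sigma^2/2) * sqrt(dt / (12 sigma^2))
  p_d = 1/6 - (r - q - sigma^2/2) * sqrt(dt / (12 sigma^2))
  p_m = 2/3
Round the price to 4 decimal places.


dt = T/N = 0.166667; dx = sigma*sqrt(3*dt) = 0.212132
u = exp(dx) = 1.236311; d = 1/u = 0.808858
p_u = 0.159988, p_m = 0.666667, p_d = 0.173345
Discount per step: exp(-r*dt) = 0.990380
Stock lattice S(k, j) with j the centered position index:
  k=0: S(0,+0) = 88.7100
  k=1: S(1,-1) = 71.7538; S(1,+0) = 88.7100; S(1,+1) = 109.6732
  k=2: S(2,-2) = 58.0386; S(2,-1) = 71.7538; S(2,+0) = 88.7100; S(2,+1) = 109.6732; S(2,+2) = 135.5901
  k=3: S(3,-3) = 46.9450; S(3,-2) = 58.0386; S(3,-1) = 71.7538; S(3,+0) = 88.7100; S(3,+1) = 109.6732; S(3,+2) = 135.5901; S(3,+3) = 167.6316
Terminal payoffs V(N, j) = max(K - S_T, 0):
  V(3,-3) = 53.985009; V(3,-2) = 42.891386; V(3,-1) = 29.176216; V(3,+0) = 12.220000; V(3,+1) = 0.000000; V(3,+2) = 0.000000; V(3,+3) = 0.000000
Backward induction: V(k, j) = exp(-r*dt) * [p_u * V(k+1, j+1) + p_m * V(k+1, j) + p_d * V(k+1, j-1)]
  V(2,-2) = exp(-r*dt) * [p_u*29.176216 + p_m*42.891386 + p_d*53.985009] = 42.210130
  V(2,-1) = exp(-r*dt) * [p_u*12.220000 + p_m*29.176216 + p_d*42.891386] = 28.563420
  V(2,+0) = exp(-r*dt) * [p_u*0.000000 + p_m*12.220000 + p_d*29.176216] = 13.077189
  V(2,+1) = exp(-r*dt) * [p_u*0.000000 + p_m*0.000000 + p_d*12.220000] = 2.097897
  V(2,+2) = exp(-r*dt) * [p_u*0.000000 + p_m*0.000000 + p_d*0.000000] = 0.000000
  V(1,-1) = exp(-r*dt) * [p_u*13.077189 + p_m*28.563420 + p_d*42.210130] = 28.177685
  V(1,+0) = exp(-r*dt) * [p_u*2.097897 + p_m*13.077189 + p_d*28.563420] = 13.870358
  V(1,+1) = exp(-r*dt) * [p_u*0.000000 + p_m*2.097897 + p_d*13.077189] = 3.630200
  V(0,+0) = exp(-r*dt) * [p_u*3.630200 + p_m*13.870358 + p_d*28.177685] = 14.570621

Answer: Price = V(0,0) = 14.5706


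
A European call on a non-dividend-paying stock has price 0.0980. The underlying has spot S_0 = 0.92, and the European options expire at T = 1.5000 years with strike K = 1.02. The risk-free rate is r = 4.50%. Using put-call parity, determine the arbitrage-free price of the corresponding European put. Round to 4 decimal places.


Put-call parity: C - P = S_0 * exp(-qT) - K * exp(-rT).
S_0 * exp(-qT) = 0.9200 * 1.00000000 = 0.92000000
K * exp(-rT) = 1.0200 * 0.93472772 = 0.95342228
P = C - S*exp(-qT) + K*exp(-rT)
P = 0.0980 - 0.92000000 + 0.95342228 = 0.1314

Answer: Put price = 0.1314


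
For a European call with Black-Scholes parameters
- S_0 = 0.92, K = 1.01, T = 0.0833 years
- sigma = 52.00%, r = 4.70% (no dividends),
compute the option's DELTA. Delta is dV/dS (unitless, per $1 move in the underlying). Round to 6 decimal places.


d1 = -0.5207498383; d2 = -0.6708308830
phi(d1) = 0.3483565585; exp(-qT) = 1.0000000000; exp(-rT) = 0.9960925540
N(d1) = 0.3012705255
Delta = exp(-qT) * N(d1) = 1.0000000000 * 0.3012705255 = 0.301271

Answer: Delta = 0.301271


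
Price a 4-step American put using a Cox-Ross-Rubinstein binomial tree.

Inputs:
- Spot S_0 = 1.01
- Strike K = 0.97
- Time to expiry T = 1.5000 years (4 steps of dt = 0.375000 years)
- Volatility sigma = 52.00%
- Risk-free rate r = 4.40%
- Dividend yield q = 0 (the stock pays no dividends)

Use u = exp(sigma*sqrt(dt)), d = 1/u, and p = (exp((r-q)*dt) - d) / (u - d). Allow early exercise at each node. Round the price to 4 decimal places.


dt = T/N = 0.375000
u = exp(sigma*sqrt(dt)) = 1.374972; d = 1/u = 0.727287
p = (exp((r-q)*dt) - d) / (u - d) = 0.446744
Discount per step: exp(-r*dt) = 0.983635
Stock lattice S(k, i) with i counting down-moves:
  k=0: S(0,0) = 1.0100
  k=1: S(1,0) = 1.3887; S(1,1) = 0.7346
  k=2: S(2,0) = 1.9095; S(2,1) = 1.0100; S(2,2) = 0.5342
  k=3: S(3,0) = 2.6254; S(3,1) = 1.3887; S(3,2) = 0.7346; S(3,3) = 0.3885
  k=4: S(4,0) = 3.6099; S(4,1) = 1.9095; S(4,2) = 1.0100; S(4,3) = 0.5342; S(4,4) = 0.2826
Terminal payoffs V(N, i) = max(K - S_T, 0):
  V(4,0) = 0.000000; V(4,1) = 0.000000; V(4,2) = 0.000000; V(4,3) = 0.435764; V(4,4) = 0.687417
Backward induction: V(k, i) = exp(-r*dt) * [p * V(k+1, i) + (1-p) * V(k+1, i+1)]; then take max(V_cont, immediate exercise) for American.
  V(3,0) = exp(-r*dt) * [p*0.000000 + (1-p)*0.000000] = 0.000000; exercise = 0.000000; V(3,0) = max -> 0.000000
  V(3,1) = exp(-r*dt) * [p*0.000000 + (1-p)*0.000000] = 0.000000; exercise = 0.000000; V(3,1) = max -> 0.000000
  V(3,2) = exp(-r*dt) * [p*0.000000 + (1-p)*0.435764] = 0.237143; exercise = 0.235440; V(3,2) = max -> 0.237143
  V(3,3) = exp(-r*dt) * [p*0.435764 + (1-p)*0.687417] = 0.565583; exercise = 0.581457; V(3,3) = max -> 0.581457
  V(2,0) = exp(-r*dt) * [p*0.000000 + (1-p)*0.000000] = 0.000000; exercise = 0.000000; V(2,0) = max -> 0.000000
  V(2,1) = exp(-r*dt) * [p*0.000000 + (1-p)*0.237143] = 0.129054; exercise = 0.000000; V(2,1) = max -> 0.129054
  V(2,2) = exp(-r*dt) * [p*0.237143 + (1-p)*0.581457] = 0.420639; exercise = 0.435764; V(2,2) = max -> 0.435764
  V(1,0) = exp(-r*dt) * [p*0.000000 + (1-p)*0.129054] = 0.070231; exercise = 0.000000; V(1,0) = max -> 0.070231
  V(1,1) = exp(-r*dt) * [p*0.129054 + (1-p)*0.435764] = 0.293854; exercise = 0.235440; V(1,1) = max -> 0.293854
  V(0,0) = exp(-r*dt) * [p*0.070231 + (1-p)*0.293854] = 0.190778; exercise = 0.000000; V(0,0) = max -> 0.190778

Answer: Price = V(0,0) = 0.1908


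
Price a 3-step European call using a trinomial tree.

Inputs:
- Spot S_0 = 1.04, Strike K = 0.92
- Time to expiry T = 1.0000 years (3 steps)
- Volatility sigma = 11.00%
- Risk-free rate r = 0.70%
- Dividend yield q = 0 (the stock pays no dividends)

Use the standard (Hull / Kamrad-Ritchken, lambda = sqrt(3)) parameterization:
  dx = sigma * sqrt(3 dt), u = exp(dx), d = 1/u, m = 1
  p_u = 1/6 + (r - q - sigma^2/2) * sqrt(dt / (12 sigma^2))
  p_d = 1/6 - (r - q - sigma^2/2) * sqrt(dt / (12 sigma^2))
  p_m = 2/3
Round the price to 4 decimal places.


dt = T/N = 0.333333; dx = sigma*sqrt(3*dt) = 0.110000
u = exp(dx) = 1.116278; d = 1/u = 0.895834
p_u = 0.168106, p_m = 0.666667, p_d = 0.165227
Discount per step: exp(-r*dt) = 0.997669
Stock lattice S(k, j) with j the centered position index:
  k=0: S(0,+0) = 1.0400
  k=1: S(1,-1) = 0.9317; S(1,+0) = 1.0400; S(1,+1) = 1.1609
  k=2: S(2,-2) = 0.8346; S(2,-1) = 0.9317; S(2,+0) = 1.0400; S(2,+1) = 1.1609; S(2,+2) = 1.2959
  k=3: S(3,-3) = 0.7477; S(3,-2) = 0.8346; S(3,-1) = 0.9317; S(3,+0) = 1.0400; S(3,+1) = 1.1609; S(3,+2) = 1.2959; S(3,+3) = 1.4466
Terminal payoffs V(N, j) = max(S_T - K, 0):
  V(3,-3) = 0.000000; V(3,-2) = 0.000000; V(3,-1) = 0.011668; V(3,+0) = 0.120000; V(3,+1) = 0.240929; V(3,+2) = 0.375920; V(3,+3) = 0.526607
Backward induction: V(k, j) = exp(-r*dt) * [p_u * V(k+1, j+1) + p_m * V(k+1, j) + p_d * V(k+1, j-1)]
  V(2,-2) = exp(-r*dt) * [p_u*0.011668 + p_m*0.000000 + p_d*0.000000] = 0.001957
  V(2,-1) = exp(-r*dt) * [p_u*0.120000 + p_m*0.011668 + p_d*0.000000] = 0.027886
  V(2,+0) = exp(-r*dt) * [p_u*0.240929 + p_m*0.120000 + p_d*0.011668] = 0.122144
  V(2,+1) = exp(-r*dt) * [p_u*0.375920 + p_m*0.240929 + p_d*0.120000] = 0.243073
  V(2,+2) = exp(-r*dt) * [p_u*0.526607 + p_m*0.375920 + p_d*0.240929] = 0.378064
  V(1,-1) = exp(-r*dt) * [p_u*0.122144 + p_m*0.027886 + p_d*0.001957] = 0.039355
  V(1,+0) = exp(-r*dt) * [p_u*0.243073 + p_m*0.122144 + p_d*0.027886] = 0.126603
  V(1,+1) = exp(-r*dt) * [p_u*0.378064 + p_m*0.243073 + p_d*0.122144] = 0.245212
  V(0,+0) = exp(-r*dt) * [p_u*0.245212 + p_m*0.126603 + p_d*0.039355] = 0.131818

Answer: Price = V(0,0) = 0.1318


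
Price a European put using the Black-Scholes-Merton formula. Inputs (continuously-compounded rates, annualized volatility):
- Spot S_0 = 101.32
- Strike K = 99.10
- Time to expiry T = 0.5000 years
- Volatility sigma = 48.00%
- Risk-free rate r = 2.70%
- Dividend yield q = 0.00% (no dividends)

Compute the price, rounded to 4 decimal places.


d1 = (ln(S/K) + (r - q + 0.5*sigma^2) * T) / (sigma * sqrt(T)) = 0.27475336
d2 = d1 - sigma * sqrt(T) = -0.06465789
exp(-rT) = 0.98659072; exp(-qT) = 1.00000000
P = K * exp(-rT) * N(-d2) - S_0 * exp(-qT) * N(-d1)
N(-d1) = 0.39175287; N(-d2) = 0.52577680
P = 99.1000 * 0.98659072 * 0.52577680 - 101.3200 * 1.00000000 * 0.39175287 = 11.7134

Answer: Price = 11.7134


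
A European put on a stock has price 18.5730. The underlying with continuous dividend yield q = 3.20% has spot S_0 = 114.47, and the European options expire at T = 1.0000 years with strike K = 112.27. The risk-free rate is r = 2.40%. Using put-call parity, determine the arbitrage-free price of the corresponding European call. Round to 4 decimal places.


Answer: Call price = 19.8304

Derivation:
Put-call parity: C - P = S_0 * exp(-qT) - K * exp(-rT).
S_0 * exp(-qT) = 114.4700 * 0.96850658 = 110.86494845
K * exp(-rT) = 112.2700 * 0.97628571 = 109.60759663
C = P + S*exp(-qT) - K*exp(-rT)
C = 18.5730 + 110.86494845 - 109.60759663 = 19.8304


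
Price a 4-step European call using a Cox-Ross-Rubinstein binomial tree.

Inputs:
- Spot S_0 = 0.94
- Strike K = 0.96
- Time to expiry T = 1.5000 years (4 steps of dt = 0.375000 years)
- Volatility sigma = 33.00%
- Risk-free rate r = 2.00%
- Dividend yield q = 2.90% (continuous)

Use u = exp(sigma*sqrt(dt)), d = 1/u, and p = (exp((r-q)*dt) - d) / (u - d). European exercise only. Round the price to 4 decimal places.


dt = T/N = 0.375000
u = exp(sigma*sqrt(dt)) = 1.223949; d = 1/u = 0.817027
p = (exp((r-q)*dt) - d) / (u - d) = 0.441371
Discount per step: exp(-r*dt) = 0.992528
Stock lattice S(k, i) with i counting down-moves:
  k=0: S(0,0) = 0.9400
  k=1: S(1,0) = 1.1505; S(1,1) = 0.7680
  k=2: S(2,0) = 1.4082; S(2,1) = 0.9400; S(2,2) = 0.6275
  k=3: S(3,0) = 1.7235; S(3,1) = 1.1505; S(3,2) = 0.7680; S(3,3) = 0.5127
  k=4: S(4,0) = 2.1095; S(4,1) = 1.4082; S(4,2) = 0.9400; S(4,3) = 0.6275; S(4,4) = 0.4189
Terminal payoffs V(N, i) = max(S_T - K, 0):
  V(4,0) = 1.149511; V(4,1) = 0.448169; V(4,2) = 0.000000; V(4,3) = 0.000000; V(4,4) = 0.000000
Backward induction: V(k, i) = exp(-r*dt) * [p * V(k+1, i) + (1-p) * V(k+1, i+1)].
  V(3,0) = exp(-r*dt) * [p*1.149511 + (1-p)*0.448169] = 0.752059
  V(3,1) = exp(-r*dt) * [p*0.448169 + (1-p)*0.000000] = 0.196331
  V(3,2) = exp(-r*dt) * [p*0.000000 + (1-p)*0.000000] = 0.000000
  V(3,3) = exp(-r*dt) * [p*0.000000 + (1-p)*0.000000] = 0.000000
  V(2,0) = exp(-r*dt) * [p*0.752059 + (1-p)*0.196331] = 0.438313
  V(2,1) = exp(-r*dt) * [p*0.196331 + (1-p)*0.000000] = 0.086007
  V(2,2) = exp(-r*dt) * [p*0.000000 + (1-p)*0.000000] = 0.000000
  V(1,0) = exp(-r*dt) * [p*0.438313 + (1-p)*0.086007] = 0.239700
  V(1,1) = exp(-r*dt) * [p*0.086007 + (1-p)*0.000000] = 0.037677
  V(0,0) = exp(-r*dt) * [p*0.239700 + (1-p)*0.037677] = 0.125896

Answer: Price = V(0,0) = 0.1259


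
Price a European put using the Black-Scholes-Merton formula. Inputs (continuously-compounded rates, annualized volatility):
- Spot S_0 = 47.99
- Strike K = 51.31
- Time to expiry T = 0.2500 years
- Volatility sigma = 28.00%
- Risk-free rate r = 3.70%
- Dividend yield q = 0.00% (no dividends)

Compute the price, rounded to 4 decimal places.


Answer: Price = 4.4114

Derivation:
d1 = (ln(S/K) + (r - q + 0.5*sigma^2) * T) / (sigma * sqrt(T)) = -0.34173578
d2 = d1 - sigma * sqrt(T) = -0.48173578
exp(-rT) = 0.99079265; exp(-qT) = 1.00000000
P = K * exp(-rT) * N(-d2) - S_0 * exp(-qT) * N(-d1)
N(-d1) = 0.63372513; N(-d2) = 0.68500317
P = 51.3100 * 0.99079265 * 0.68500317 - 47.9900 * 1.00000000 * 0.63372513 = 4.4114


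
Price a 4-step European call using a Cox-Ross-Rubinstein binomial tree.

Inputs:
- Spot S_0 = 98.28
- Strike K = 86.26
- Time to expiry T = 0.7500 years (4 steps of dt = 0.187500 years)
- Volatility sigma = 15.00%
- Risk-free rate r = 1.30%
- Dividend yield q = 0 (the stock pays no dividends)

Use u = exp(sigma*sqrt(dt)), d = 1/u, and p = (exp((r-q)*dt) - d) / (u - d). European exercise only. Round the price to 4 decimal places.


Answer: Price = V(0,0) = 13.4917

Derivation:
dt = T/N = 0.187500
u = exp(sigma*sqrt(dt)) = 1.067108; d = 1/u = 0.937113
p = (exp((r-q)*dt) - d) / (u - d) = 0.502541
Discount per step: exp(-r*dt) = 0.997565
Stock lattice S(k, i) with i counting down-moves:
  k=0: S(0,0) = 98.2800
  k=1: S(1,0) = 104.8753; S(1,1) = 92.0994
  k=2: S(2,0) = 111.9133; S(2,1) = 98.2800; S(2,2) = 86.3075
  k=3: S(3,0) = 119.4235; S(3,1) = 104.8753; S(3,2) = 92.0994; S(3,3) = 80.8799
  k=4: S(4,0) = 127.4378; S(4,1) = 111.9133; S(4,2) = 98.2800; S(4,3) = 86.3075; S(4,4) = 75.7935
Terminal payoffs V(N, i) = max(S_T - K, 0):
  V(4,0) = 41.177770; V(4,1) = 25.653288; V(4,2) = 12.020000; V(4,3) = 0.047520; V(4,4) = 0.000000
Backward induction: V(k, i) = exp(-r*dt) * [p * V(k+1, i) + (1-p) * V(k+1, i+1)].
  V(3,0) = exp(-r*dt) * [p*41.177770 + (1-p)*25.653288] = 33.373534
  V(3,1) = exp(-r*dt) * [p*25.653288 + (1-p)*12.020000] = 18.825348
  V(3,2) = exp(-r*dt) * [p*12.020000 + (1-p)*0.047520] = 6.049422
  V(3,3) = exp(-r*dt) * [p*0.047520 + (1-p)*0.000000] = 0.023823
  V(2,0) = exp(-r*dt) * [p*33.373534 + (1-p)*18.825348] = 26.072782
  V(2,1) = exp(-r*dt) * [p*18.825348 + (1-p)*6.049422] = 12.439494
  V(2,2) = exp(-r*dt) * [p*6.049422 + (1-p)*0.023823] = 3.044505
  V(1,0) = exp(-r*dt) * [p*26.072782 + (1-p)*12.439494] = 19.243820
  V(1,1) = exp(-r*dt) * [p*12.439494 + (1-p)*3.044505] = 7.746969
  V(0,0) = exp(-r*dt) * [p*19.243820 + (1-p)*7.746969] = 13.491686
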